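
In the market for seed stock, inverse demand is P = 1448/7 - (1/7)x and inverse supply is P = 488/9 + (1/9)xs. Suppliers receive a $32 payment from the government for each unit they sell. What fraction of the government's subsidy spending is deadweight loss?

Pre-subsidy: 1448/7 - (1/7)x = 488/9 + (1/9)x gives x* = 601 and P* = 121.
With the subsidy, sellers receive Ps = Pb + 32 for each unit, where Pb is the price buyers pay.
On the curves, Pb = 1448/7 - (1/7)x and Ps = 488/9 + (1/9)x; the wedge Ps − Pb = 32 gives 488/9 + (1/9)x − (1448/7 - (1/7)x) = 32, so x' = 727.
Then Pb = 1448/7 − (1/7)·727 = 103 and Ps = 488/9 + (1/9)·727 = 135.
ΔCS = ½(601 + 727)(121 − 103) = 11952; ΔPS = ½(601 + 727)(135 − 121) = 9296.
Government spending = 32 × 727 = 23264.
DWL = ½ × 32 × (727 − 601) = 2016; fraction = 2016 / 23264 = 63/727.

DWL / government spending = 63/727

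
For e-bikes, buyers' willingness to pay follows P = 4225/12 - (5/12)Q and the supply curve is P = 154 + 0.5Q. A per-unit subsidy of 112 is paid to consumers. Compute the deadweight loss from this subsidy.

Pre-subsidy: 4225/12 - (5/12)Q = 154 + 0.5Q gives Q* = 2377/11 and P* = 5765/22.
With the rebate, buyers effectively pay Pb = Ps − 112, where Ps is the price sellers receive.
On the curves, Pb = 4225/12 - (5/12)Q and Ps = 154 + 0.5Q; the wedge Ps − Pb = 112 gives 154 + 0.5Q − (4225/12 - (5/12)Q) = 112, so Q' = 3721/11.
Then Pb = 4225/12 − (5/12)·(3721/11) = 4645/22 and Ps = 154 + 0.5·(3721/11) = 7109/22.
The subsidy expands output by 3721/11 − 2377/11 = 1344/11 past the efficient level; on those units the gap between marginal cost and willingness to pay runs from 0 up to 112.
DWL = ½ × 112 × 1344/11 = 75264/11.

Deadweight loss = 75264/11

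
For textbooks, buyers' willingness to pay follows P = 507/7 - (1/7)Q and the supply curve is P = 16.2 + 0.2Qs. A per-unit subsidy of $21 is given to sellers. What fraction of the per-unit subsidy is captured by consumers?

Consumer share = 5/12

Pre-subsidy: 507/7 - (1/7)Q = 16.2 + 0.2Q gives Q* = 164 and P* = 49.
With the subsidy, sellers receive Ps = Pb + 21 for each unit, where Pb is the price buyers pay.
On the curves, Pb = 507/7 - (1/7)Q and Ps = 16.2 + 0.2Q; the wedge Ps − Pb = 21 gives 16.2 + 0.2Q − (507/7 - (1/7)Q) = 21, so Q' = 225.25.
Then Pb = 507/7 − (1/7)·225.25 = 40.25 and Ps = 16.2 + 0.2·225.25 = 61.25.
Buyers' price falls by P* − Pb = 49 − 40.25 = 8.75; sellers' price rises by Ps − P* = 61.25 − 49 = 12.25.
So consumers capture 8.75/21 = 5/12 of each unit of subsidy.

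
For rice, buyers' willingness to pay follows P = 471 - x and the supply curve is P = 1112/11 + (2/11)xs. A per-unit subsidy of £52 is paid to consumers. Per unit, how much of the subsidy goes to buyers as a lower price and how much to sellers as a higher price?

Pre-subsidy: 471 - x = 1112/11 + (2/11)x gives x* = 313 and P* = 158.
With the rebate, buyers effectively pay Pb = Ps − 52, where Ps is the price sellers receive.
On the curves, Pb = 471 - x and Ps = 1112/11 + (2/11)x; the wedge Ps − Pb = 52 gives 1112/11 + (2/11)x − (471 - x) = 52, so x' = 357.
Then Pb = 471 − 1·357 = 114 and Ps = 1112/11 + (2/11)·357 = 166.
Buyers' price falls by P* − Pb = 158 − 114 = 44; sellers' price rises by Ps − P* = 166 − 158 = 8.

Buyers gain £44 per unit; sellers gain £8 per unit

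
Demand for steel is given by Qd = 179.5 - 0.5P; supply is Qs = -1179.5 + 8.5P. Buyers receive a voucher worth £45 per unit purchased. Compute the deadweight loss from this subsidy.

Pre-subsidy: 179.5 - 0.5P = -1179.5 + 8.5P gives P* = 151, Q* = 104.
With the rebate, buyers effectively pay Pb = Ps − 45, where Ps is the price sellers receive.
Demand in terms of Ps becomes Qd = 179.5 − 0.5(Ps − 45) = 202 - 0.5Ps. Setting this equal to supply: 202 - 0.5Ps = -1179.5 + 8.5Ps, so Ps = 153.5.
Buyers pay Pb = 153.5 − 45 = 108.5; Q' = -1179.5 + 8.5·153.5 = 125.25.
The subsidy expands output by 125.25 − 104 = 21.25 past the efficient level; on those units the gap between marginal cost and willingness to pay runs from 0 up to 45.
DWL = ½ × 45 × 21.25 = 478.125.

Deadweight loss = £478.125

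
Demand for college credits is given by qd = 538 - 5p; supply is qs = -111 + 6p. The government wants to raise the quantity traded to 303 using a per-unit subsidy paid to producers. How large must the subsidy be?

Required subsidy s = 22 per unit

At q = 303, invert demand for the buyer price: pb = (538 − 303)/5 = 47; invert supply for the seller price: ps = (303 − (-111))/6 = 69.
The subsidy must fill the gap: s = ps − pb = 69 − 47 = 22.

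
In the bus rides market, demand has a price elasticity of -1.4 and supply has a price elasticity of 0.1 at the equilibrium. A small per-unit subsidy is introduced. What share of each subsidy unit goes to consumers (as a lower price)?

For a small subsidy around the equilibrium, the benefit split depends on the relative slopes, which at a point are proportional to the elasticities.
Buyer share = εs/(εs + |εd|) = 0.1/(0.1 + 1.4) = 1/15; seller share = |εd|/(εs + |εd|) = 14/15.

Consumer share = 1/15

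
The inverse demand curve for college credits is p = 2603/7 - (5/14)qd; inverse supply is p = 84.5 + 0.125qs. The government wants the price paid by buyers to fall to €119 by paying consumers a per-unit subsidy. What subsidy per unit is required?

Required subsidy s = €54 per unit

At a buyer price of 119, quantity demanded is 1041.2 − 2.8·119 = 708.
Sellers supply 708 only when they receive ps = 84.5 + 0.125·708 = 173.
s = ps − pb = 173 − 119 = 54.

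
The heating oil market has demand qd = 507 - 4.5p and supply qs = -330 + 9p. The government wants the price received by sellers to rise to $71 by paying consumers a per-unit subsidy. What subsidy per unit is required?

At a seller price of 71, quantity supplied is -330 + 9·71 = 309.
Buyers absorb 309 only when they pay pb with 507 − 4.5·pb = 309, i.e. pb = 44.
s = ps − pb = 71 − 44 = 27.

Required subsidy s = $27 per unit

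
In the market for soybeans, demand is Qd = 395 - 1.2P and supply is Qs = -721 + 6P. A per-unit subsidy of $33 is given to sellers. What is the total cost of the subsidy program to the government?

Government cost = $7986

Pre-subsidy: 395 - 1.2P = -721 + 6P gives P* = 155, Q* = 209.
With the subsidy, sellers receive Ps = Pb + 33 for each unit, where Pb is the price buyers pay.
Supply in terms of Pb becomes Qs = -721 + 6(Pb + 33) = -523 + 6Pb. Setting this equal to demand: 395 - 1.2Pb = -523 + 6Pb, so Pb = 127.5.
Sellers receive Ps = 127.5 + 33 = 160.5; Q' = 395 − 1.2·127.5 = 242.
Government outlay = subsidy × quantity = 33 × 242 = 7986.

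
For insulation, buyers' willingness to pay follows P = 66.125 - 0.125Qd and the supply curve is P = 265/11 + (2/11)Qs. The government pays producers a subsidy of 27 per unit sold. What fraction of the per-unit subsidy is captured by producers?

Pre-subsidy: 66.125 - 0.125Q = 265/11 + (2/11)Q gives Q* = 137 and P* = 49.
With the subsidy, sellers receive Ps = Pb + 27 for each unit, where Pb is the price buyers pay.
On the curves, Pb = 66.125 - 0.125Q and Ps = 265/11 + (2/11)Q; the wedge Ps − Pb = 27 gives 265/11 + (2/11)Q − (66.125 - 0.125Q) = 27, so Q' = 225.
Then Pb = 66.125 − 0.125·225 = 38 and Ps = 265/11 + (2/11)·225 = 65.
Buyers' price falls by P* − Pb = 49 − 38 = 11; sellers' price rises by Ps − P* = 65 − 49 = 16.
So producers capture 16/27 = 16/27 of each unit of subsidy.

Producer share = 16/27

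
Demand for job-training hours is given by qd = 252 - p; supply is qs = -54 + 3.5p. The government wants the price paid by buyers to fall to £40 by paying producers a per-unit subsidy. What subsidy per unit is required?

Required subsidy s = £36 per unit

At a buyer price of 40, quantity demanded is 252 − 1·40 = 212.
Sellers supply 212 only when they receive ps with -54 + 3.5·ps = 212, i.e. ps = 76.
s = ps − pb = 76 − 40 = 36.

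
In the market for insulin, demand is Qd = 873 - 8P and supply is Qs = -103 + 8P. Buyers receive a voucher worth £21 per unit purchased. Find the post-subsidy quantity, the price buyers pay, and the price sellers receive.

Pre-subsidy: 873 - 8P = -103 + 8P gives P* = 61, Q* = 385.
With the rebate, buyers effectively pay Pb = Ps − 21, where Ps is the price sellers receive.
Demand in terms of Ps becomes Qd = 873 − 8(Ps − 21) = 1041 - 8Ps. Setting this equal to supply: 1041 - 8Ps = -103 + 8Ps, so Ps = 71.5.
Buyers pay Pb = 71.5 − 21 = 50.5; Q' = -103 + 8·71.5 = 469.

Q' = 469; buyers pay £50.5; sellers receive £71.5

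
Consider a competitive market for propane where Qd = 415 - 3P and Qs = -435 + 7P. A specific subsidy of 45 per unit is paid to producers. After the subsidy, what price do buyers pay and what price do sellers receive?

Buyers pay 53.5; sellers receive 98.5

Pre-subsidy: 415 - 3P = -435 + 7P gives P* = 85, Q* = 160.
With the subsidy, sellers receive Ps = Pb + 45 for each unit, where Pb is the price buyers pay.
Supply in terms of Pb becomes Qs = -435 + 7(Pb + 45) = -120 + 7Pb. Setting this equal to demand: 415 - 3Pb = -120 + 7Pb, so Pb = 53.5.
Sellers receive Ps = 53.5 + 45 = 98.5; Q' = 415 − 3·53.5 = 254.5.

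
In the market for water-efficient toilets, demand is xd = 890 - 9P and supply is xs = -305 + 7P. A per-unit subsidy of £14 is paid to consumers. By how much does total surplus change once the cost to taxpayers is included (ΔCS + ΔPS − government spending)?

Pre-subsidy: 890 - 9P = -305 + 7P gives P* = 74.6875, x* = 217.8125.
With the rebate, buyers effectively pay Pb = Ps − 14, where Ps is the price sellers receive.
Demand in terms of Ps becomes xd = 890 − 9(Ps − 14) = 1016 - 9Ps. Setting this equal to supply: 1016 - 9Ps = -305 + 7Ps, so Ps = 82.5625.
Buyers pay Pb = 82.5625 − 14 = 68.5625; x' = -305 + 7·82.5625 = 272.9375.
ΔCS = ½(217.8125 + 272.9375)(74.6875 − 68.5625) = 1502.921875; ΔPS = ½(217.8125 + 272.9375)(82.5625 − 74.6875) = 1932.328125.
Government spending = 14 × 272.9375 = 3821.125.
Net change = 1502.921875 + 1932.328125 − 3821.125 = -385.875. The loss equals the DWL triangle ½·14·55.125.

Net change in total surplus = -£385.875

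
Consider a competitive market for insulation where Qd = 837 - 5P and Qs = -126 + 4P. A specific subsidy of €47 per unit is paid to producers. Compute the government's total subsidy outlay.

Government cost = 171926/9

Pre-subsidy: 837 - 5P = -126 + 4P gives P* = 107, Q* = 302.
With the subsidy, sellers receive Ps = Pb + 47 for each unit, where Pb is the price buyers pay.
Supply in terms of Pb becomes Qs = -126 + 4(Pb + 47) = 62 + 4Pb. Setting this equal to demand: 837 - 5Pb = 62 + 4Pb, so Pb = 775/9.
Sellers receive Ps = 775/9 + 47 = 1198/9; Q' = 837 − 5·(775/9) = 3658/9.
Government outlay = subsidy × quantity = 47 × 3658/9 = 171926/9.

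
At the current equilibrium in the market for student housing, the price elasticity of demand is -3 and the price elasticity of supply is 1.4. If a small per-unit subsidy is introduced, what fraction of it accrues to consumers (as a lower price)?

Consumer share = 7/22

For a small subsidy around the equilibrium, the benefit split depends on the relative slopes, which at a point are proportional to the elasticities.
Buyer share = εs/(εs + |εd|) = 1.4/(1.4 + 3) = 7/22; seller share = |εd|/(εs + |εd|) = 15/22.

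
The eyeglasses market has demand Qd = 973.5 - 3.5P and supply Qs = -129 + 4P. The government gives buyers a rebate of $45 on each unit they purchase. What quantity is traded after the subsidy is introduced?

Pre-subsidy: 973.5 - 3.5P = -129 + 4P gives P* = 147, Q* = 459.
With the rebate, buyers effectively pay Pb = Ps − 45, where Ps is the price sellers receive.
Demand in terms of Ps becomes Qd = 973.5 − 3.5(Ps − 45) = 1131 - 3.5Ps. Setting this equal to supply: 1131 - 3.5Ps = -129 + 4Ps, so Ps = 168.
Buyers pay Pb = 168 − 45 = 123; Q' = -129 + 4·168 = 543.

Q' = 543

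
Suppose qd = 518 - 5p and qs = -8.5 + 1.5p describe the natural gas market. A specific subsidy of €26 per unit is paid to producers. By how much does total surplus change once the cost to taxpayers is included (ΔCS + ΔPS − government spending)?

Net change in total surplus = -€390

Pre-subsidy: 518 - 5p = -8.5 + 1.5p gives p* = 81, q* = 113.
With the subsidy, sellers receive ps = pb + 26 for each unit, where pb is the price buyers pay.
Supply in terms of pb becomes qs = -8.5 + 1.5(pb + 26) = 30.5 + 1.5pb. Setting this equal to demand: 518 - 5pb = 30.5 + 1.5pb, so pb = 75.
Sellers receive ps = 75 + 26 = 101; q' = 518 − 5·75 = 143.
ΔCS = ½(113 + 143)(81 − 75) = 768; ΔPS = ½(113 + 143)(101 − 81) = 2560.
Government spending = 26 × 143 = 3718.
Net change = 768 + 2560 − 3718 = -390. The loss equals the DWL triangle ½·26·30.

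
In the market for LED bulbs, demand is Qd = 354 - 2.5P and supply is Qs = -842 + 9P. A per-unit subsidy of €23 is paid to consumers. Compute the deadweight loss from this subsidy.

Pre-subsidy: 354 - 2.5P = -842 + 9P gives P* = 104, Q* = 94.
With the rebate, buyers effectively pay Pb = Ps − 23, where Ps is the price sellers receive.
Demand in terms of Ps becomes Qd = 354 − 2.5(Ps − 23) = 411.5 - 2.5Ps. Setting this equal to supply: 411.5 - 2.5Ps = -842 + 9Ps, so Ps = 109.
Buyers pay Pb = 109 − 23 = 86; Q' = -842 + 9·109 = 139.
The subsidy expands output by 139 − 94 = 45 past the efficient level; on those units the gap between marginal cost and willingness to pay runs from 0 up to 23.
DWL = ½ × 23 × 45 = 517.5.

Deadweight loss = €517.5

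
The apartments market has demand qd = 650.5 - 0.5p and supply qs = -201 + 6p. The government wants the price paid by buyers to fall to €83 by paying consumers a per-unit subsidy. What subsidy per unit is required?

At a buyer price of 83, quantity demanded is 650.5 − 0.5·83 = 609.
Sellers supply 609 only when they receive ps with -201 + 6·ps = 609, i.e. ps = 135.
s = ps − pb = 135 − 83 = 52.

Required subsidy s = €52 per unit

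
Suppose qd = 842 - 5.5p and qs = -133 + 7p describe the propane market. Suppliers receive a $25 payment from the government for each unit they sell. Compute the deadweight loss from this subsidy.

Deadweight loss = $962.5

Pre-subsidy: 842 - 5.5p = -133 + 7p gives p* = 78, q* = 413.
With the subsidy, sellers receive ps = pb + 25 for each unit, where pb is the price buyers pay.
Supply in terms of pb becomes qs = -133 + 7(pb + 25) = 42 + 7pb. Setting this equal to demand: 842 - 5.5pb = 42 + 7pb, so pb = 64.
Sellers receive ps = 64 + 25 = 89; q' = 842 − 5.5·64 = 490.
The subsidy expands output by 490 − 413 = 77 past the efficient level; on those units the gap between marginal cost and willingness to pay runs from 0 up to 25.
DWL = ½ × 25 × 77 = 962.5.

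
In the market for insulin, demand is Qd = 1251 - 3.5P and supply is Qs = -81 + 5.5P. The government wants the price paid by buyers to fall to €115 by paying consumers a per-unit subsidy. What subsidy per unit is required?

At a buyer price of 115, quantity demanded is 1251 − 3.5·115 = 848.5.
Sellers supply 848.5 only when they receive Ps with -81 + 5.5·Ps = 848.5, i.e. Ps = 169.
s = Ps − Pb = 169 − 115 = 54.

Required subsidy s = €54 per unit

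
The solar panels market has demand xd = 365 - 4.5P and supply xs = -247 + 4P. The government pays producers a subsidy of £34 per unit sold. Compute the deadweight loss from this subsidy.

Deadweight loss = £1224

Pre-subsidy: 365 - 4.5P = -247 + 4P gives P* = 72, x* = 41.
With the subsidy, sellers receive Ps = Pb + 34 for each unit, where Pb is the price buyers pay.
Supply in terms of Pb becomes xs = -247 + 4(Pb + 34) = -111 + 4Pb. Setting this equal to demand: 365 - 4.5Pb = -111 + 4Pb, so Pb = 56.
Sellers receive Ps = 56 + 34 = 90; x' = 365 − 4.5·56 = 113.
The subsidy expands output by 113 − 41 = 72 past the efficient level; on those units the gap between marginal cost and willingness to pay runs from 0 up to 34.
DWL = ½ × 34 × 72 = 1224.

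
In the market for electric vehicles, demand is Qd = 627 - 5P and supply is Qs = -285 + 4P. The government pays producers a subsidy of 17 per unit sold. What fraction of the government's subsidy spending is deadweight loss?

Pre-subsidy: 627 - 5P = -285 + 4P gives P* = 304/3, Q* = 361/3.
With the subsidy, sellers receive Ps = Pb + 17 for each unit, where Pb is the price buyers pay.
Supply in terms of Pb becomes Qs = -285 + 4(Pb + 17) = -217 + 4Pb. Setting this equal to demand: 627 - 5Pb = -217 + 4Pb, so Pb = 844/9.
Sellers receive Ps = 844/9 + 17 = 997/9; Q' = 627 − 5·(844/9) = 1423/9.
ΔCS = ½(361/3 + 1423/9)(304/3 − 844/9) = 85204/81; ΔPS = ½(361/3 + 1423/9)(997/9 − 304/3) = 106505/81.
Government spending = 17 × 1423/9 = 24191/9.
DWL = ½ × 17 × (1423/9 − 361/3) = 2890/9; fraction = (2890/9) / (24191/9) = 170/1423.

DWL / government spending = 170/1423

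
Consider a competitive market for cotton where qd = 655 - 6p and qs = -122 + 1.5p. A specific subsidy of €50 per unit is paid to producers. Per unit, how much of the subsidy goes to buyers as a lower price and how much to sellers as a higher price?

Pre-subsidy: 655 - 6p = -122 + 1.5p gives p* = 103.6, q* = 33.4.
With the subsidy, sellers receive ps = pb + 50 for each unit, where pb is the price buyers pay.
Supply in terms of pb becomes qs = -122 + 1.5(pb + 50) = -47 + 1.5pb. Setting this equal to demand: 655 - 6pb = -47 + 1.5pb, so pb = 93.6.
Sellers receive ps = 93.6 + 50 = 143.6; q' = 655 − 6·93.6 = 93.4.
Buyers' price falls by p* − pb = 103.6 − 93.6 = 10; sellers' price rises by ps − p* = 143.6 − 103.6 = 40.

Buyers gain €10 per unit; sellers gain €40 per unit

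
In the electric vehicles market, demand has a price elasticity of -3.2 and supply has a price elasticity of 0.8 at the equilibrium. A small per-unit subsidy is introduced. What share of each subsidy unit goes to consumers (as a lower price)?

Consumer share = 0.2

For a small subsidy around the equilibrium, the benefit split depends on the relative slopes, which at a point are proportional to the elasticities.
Buyer share = εs/(εs + |εd|) = 0.8/(0.8 + 3.2) = 0.2; seller share = |εd|/(εs + |εd|) = 0.8.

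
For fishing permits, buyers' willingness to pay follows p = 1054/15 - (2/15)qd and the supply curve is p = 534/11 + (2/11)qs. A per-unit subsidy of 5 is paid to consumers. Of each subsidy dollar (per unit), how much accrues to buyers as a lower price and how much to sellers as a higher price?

Pre-subsidy: 1054/15 - (2/15)q = 534/11 + (2/11)q gives q* = 896/13 and p* = 794/13.
With the rebate, buyers effectively pay pb = ps − 5, where ps is the price sellers receive.
On the curves, pb = 1054/15 - (2/15)q and ps = 534/11 + (2/11)q; the wedge ps − pb = 5 gives 534/11 + (2/11)q − (1054/15 - (2/15)q) = 5, so q' = 4409/52.
Then pb = 1054/15 − (2/15)·(4409/52) = 1533/26 and ps = 534/11 + (2/11)·(4409/52) = 1663/26.
Buyers' price falls by p* − pb = 794/13 − 1533/26 = 55/26; sellers' price rises by ps − p* = 1663/26 − 794/13 = 75/26.

Buyers gain 55/26 per unit; sellers gain 75/26 per unit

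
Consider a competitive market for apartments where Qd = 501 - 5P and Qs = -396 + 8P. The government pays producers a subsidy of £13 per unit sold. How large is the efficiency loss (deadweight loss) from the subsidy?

Pre-subsidy: 501 - 5P = -396 + 8P gives P* = 69, Q* = 156.
With the subsidy, sellers receive Ps = Pb + 13 for each unit, where Pb is the price buyers pay.
Supply in terms of Pb becomes Qs = -396 + 8(Pb + 13) = -292 + 8Pb. Setting this equal to demand: 501 - 5Pb = -292 + 8Pb, so Pb = 61.
Sellers receive Ps = 61 + 13 = 74; Q' = 501 − 5·61 = 196.
The subsidy expands output by 196 − 156 = 40 past the efficient level; on those units the gap between marginal cost and willingness to pay runs from 0 up to 13.
DWL = ½ × 13 × 40 = 260.

Deadweight loss = £260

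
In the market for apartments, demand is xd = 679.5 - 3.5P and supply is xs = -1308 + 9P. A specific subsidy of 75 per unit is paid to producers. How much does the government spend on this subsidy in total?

Government cost = 23400

Pre-subsidy: 679.5 - 3.5P = -1308 + 9P gives P* = 159, x* = 123.
With the subsidy, sellers receive Ps = Pb + 75 for each unit, where Pb is the price buyers pay.
Supply in terms of Pb becomes xs = -1308 + 9(Pb + 75) = -633 + 9Pb. Setting this equal to demand: 679.5 - 3.5Pb = -633 + 9Pb, so Pb = 105.
Sellers receive Ps = 105 + 75 = 180; x' = 679.5 − 3.5·105 = 312.
Government outlay = subsidy × quantity = 75 × 312 = 23400.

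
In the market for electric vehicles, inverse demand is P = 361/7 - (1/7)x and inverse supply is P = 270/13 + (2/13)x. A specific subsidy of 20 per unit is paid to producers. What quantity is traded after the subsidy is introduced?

x' = 1541/9

Pre-subsidy: 361/7 - (1/7)x = 270/13 + (2/13)x gives x* = 2803/27 and P* = 992/27.
With the subsidy, sellers receive Ps = Pb + 20 for each unit, where Pb is the price buyers pay.
On the curves, Pb = 361/7 - (1/7)x and Ps = 270/13 + (2/13)x; the wedge Ps − Pb = 20 gives 270/13 + (2/13)x − (361/7 - (1/7)x) = 20, so x' = 1541/9.
Then Pb = 361/7 − (1/7)·(1541/9) = 244/9 and Ps = 270/13 + (2/13)·(1541/9) = 424/9.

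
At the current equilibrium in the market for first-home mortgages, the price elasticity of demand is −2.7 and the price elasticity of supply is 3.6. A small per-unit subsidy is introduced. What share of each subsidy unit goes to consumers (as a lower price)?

For a small subsidy around the equilibrium, the benefit split depends on the relative slopes, which at a point are proportional to the elasticities.
Buyer share = εs/(εs + |εd|) = 3.6/(3.6 + 2.7) = 4/7; seller share = |εd|/(εs + |εd|) = 3/7.

Consumer share = 4/7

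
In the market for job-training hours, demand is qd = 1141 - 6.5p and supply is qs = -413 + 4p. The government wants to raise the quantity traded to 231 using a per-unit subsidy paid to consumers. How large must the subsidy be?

Required subsidy s = 21 per unit

At q = 231, invert demand for the buyer price: pb = (1141 − 231)/6.5 = 140; invert supply for the seller price: ps = (231 − (-413))/4 = 161.
The subsidy must fill the gap: s = ps − pb = 161 − 140 = 21.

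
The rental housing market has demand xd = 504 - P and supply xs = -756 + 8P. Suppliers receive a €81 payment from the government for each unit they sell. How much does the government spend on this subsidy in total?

Pre-subsidy: 504 - P = -756 + 8P gives P* = 140, x* = 364.
With the subsidy, sellers receive Ps = Pb + 81 for each unit, where Pb is the price buyers pay.
Supply in terms of Pb becomes xs = -756 + 8(Pb + 81) = -108 + 8Pb. Setting this equal to demand: 504 - Pb = -108 + 8Pb, so Pb = 68.
Sellers receive Ps = 68 + 81 = 149; x' = 504 − 1·68 = 436.
Government outlay = subsidy × quantity = 81 × 436 = 35316.

Government cost = €35316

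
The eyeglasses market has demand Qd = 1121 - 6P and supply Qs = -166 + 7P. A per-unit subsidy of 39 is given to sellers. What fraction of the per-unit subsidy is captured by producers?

Pre-subsidy: 1121 - 6P = -166 + 7P gives P* = 99, Q* = 527.
With the subsidy, sellers receive Ps = Pb + 39 for each unit, where Pb is the price buyers pay.
Supply in terms of Pb becomes Qs = -166 + 7(Pb + 39) = 107 + 7Pb. Setting this equal to demand: 1121 - 6Pb = 107 + 7Pb, so Pb = 78.
Sellers receive Ps = 78 + 39 = 117; Q' = 1121 − 6·78 = 653.
Buyers' price falls by P* − Pb = 99 − 78 = 21; sellers' price rises by Ps − P* = 117 − 99 = 18.
So producers capture 18/39 = 6/13 of each unit of subsidy.

Producer share = 6/13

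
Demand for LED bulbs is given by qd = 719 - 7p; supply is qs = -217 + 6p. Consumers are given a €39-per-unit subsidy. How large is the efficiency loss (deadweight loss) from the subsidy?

Pre-subsidy: 719 - 7p = -217 + 6p gives p* = 72, q* = 215.
With the rebate, buyers effectively pay pb = ps − 39, where ps is the price sellers receive.
Demand in terms of ps becomes qd = 719 − 7(ps − 39) = 992 - 7ps. Setting this equal to supply: 992 - 7ps = -217 + 6ps, so ps = 93.
Buyers pay pb = 93 − 39 = 54; q' = -217 + 6·93 = 341.
The subsidy expands output by 341 − 215 = 126 past the efficient level; on those units the gap between marginal cost and willingness to pay runs from 0 up to 39.
DWL = ½ × 39 × 126 = 2457.

Deadweight loss = €2457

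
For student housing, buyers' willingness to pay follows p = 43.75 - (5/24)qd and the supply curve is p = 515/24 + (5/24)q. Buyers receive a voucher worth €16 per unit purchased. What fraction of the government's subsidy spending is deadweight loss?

DWL / government spending = 192/919

Pre-subsidy: 43.75 - (5/24)q = 515/24 + (5/24)q gives q* = 53.5 and p* = 1565/48.
With the rebate, buyers effectively pay pb = ps − 16, where ps is the price sellers receive.
On the curves, pb = 43.75 - (5/24)q and ps = 515/24 + (5/24)q; the wedge ps − pb = 16 gives 515/24 + (5/24)q − (43.75 - (5/24)q) = 16, so q' = 91.9.
Then pb = 43.75 − (5/24)·91.9 = 1181/48 and ps = 515/24 + (5/24)·91.9 = 1949/48.
ΔCS = ½(53.5 + 91.9)(1565/48 − 1181/48) = 581.6; ΔPS = ½(53.5 + 91.9)(1949/48 − 1565/48) = 581.6.
Government spending = 16 × 91.9 = 1470.4.
DWL = ½ × 16 × (91.9 − 53.5) = 307.2; fraction = 307.2 / 1470.4 = 192/919.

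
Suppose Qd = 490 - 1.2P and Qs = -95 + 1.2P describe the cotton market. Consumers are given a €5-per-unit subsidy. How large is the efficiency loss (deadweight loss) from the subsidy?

Deadweight loss = €7.5

Pre-subsidy: 490 - 1.2P = -95 + 1.2P gives P* = 243.75, Q* = 197.5.
With the rebate, buyers effectively pay Pb = Ps − 5, where Ps is the price sellers receive.
Demand in terms of Ps becomes Qd = 490 − 1.2(Ps − 5) = 496 - 1.2Ps. Setting this equal to supply: 496 - 1.2Ps = -95 + 1.2Ps, so Ps = 246.25.
Buyers pay Pb = 246.25 − 5 = 241.25; Q' = -95 + 1.2·246.25 = 200.5.
The subsidy expands output by 200.5 − 197.5 = 3 past the efficient level; on those units the gap between marginal cost and willingness to pay runs from 0 up to 5.
DWL = ½ × 5 × 3 = 7.5.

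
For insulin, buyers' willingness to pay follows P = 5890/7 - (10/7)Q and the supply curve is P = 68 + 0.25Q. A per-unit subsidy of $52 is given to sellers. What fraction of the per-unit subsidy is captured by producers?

Pre-subsidy: 5890/7 - (10/7)Q = 68 + 0.25Q gives Q* = 21656/47 and P* = 8610/47.
With the subsidy, sellers receive Ps = Pb + 52 for each unit, where Pb is the price buyers pay.
On the curves, Pb = 5890/7 - (10/7)Q and Ps = 68 + 0.25Q; the wedge Ps − Pb = 52 gives 68 + 0.25Q − (5890/7 - (10/7)Q) = 52, so Q' = 23112/47.
Then Pb = 5890/7 − (10/7)·(23112/47) = 6530/47 and Ps = 68 + 0.25·(23112/47) = 8974/47.
Buyers' price falls by P* − Pb = 8610/47 − 6530/47 = 2080/47; sellers' price rises by Ps − P* = 8974/47 − 8610/47 = 364/47.
So producers capture (364/47)/52 = 7/47 of each unit of subsidy.

Producer share = 7/47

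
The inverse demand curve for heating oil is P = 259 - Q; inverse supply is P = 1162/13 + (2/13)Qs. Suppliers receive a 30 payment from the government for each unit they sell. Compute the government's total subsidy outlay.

Pre-subsidy: 259 - Q = 1162/13 + (2/13)Q gives Q* = 147 and P* = 112.
With the subsidy, sellers receive Ps = Pb + 30 for each unit, where Pb is the price buyers pay.
On the curves, Pb = 259 - Q and Ps = 1162/13 + (2/13)Q; the wedge Ps − Pb = 30 gives 1162/13 + (2/13)Q − (259 - Q) = 30, so Q' = 173.
Then Pb = 259 − 1·173 = 86 and Ps = 1162/13 + (2/13)·173 = 116.
Government outlay = subsidy × quantity = 30 × 173 = 5190.

Government cost = 5190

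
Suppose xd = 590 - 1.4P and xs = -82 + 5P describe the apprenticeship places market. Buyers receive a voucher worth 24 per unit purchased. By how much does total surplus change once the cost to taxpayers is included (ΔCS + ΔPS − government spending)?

Net change in total surplus = -315

Pre-subsidy: 590 - 1.4P = -82 + 5P gives P* = 105, x* = 443.
With the rebate, buyers effectively pay Pb = Ps − 24, where Ps is the price sellers receive.
Demand in terms of Ps becomes xd = 590 − 1.4(Ps − 24) = 623.6 - 1.4Ps. Setting this equal to supply: 623.6 - 1.4Ps = -82 + 5Ps, so Ps = 110.25.
Buyers pay Pb = 110.25 − 24 = 86.25; x' = -82 + 5·110.25 = 469.25.
ΔCS = ½(443 + 469.25)(105 − 86.25) = 8552.34375; ΔPS = ½(443 + 469.25)(110.25 − 105) = 2394.65625.
Government spending = 24 × 469.25 = 11262.
Net change = 8552.34375 + 2394.65625 − 11262 = -315. The loss equals the DWL triangle ½·24·26.25.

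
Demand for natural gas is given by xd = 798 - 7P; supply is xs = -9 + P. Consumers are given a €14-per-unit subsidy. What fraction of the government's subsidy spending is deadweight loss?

Pre-subsidy: 798 - 7P = -9 + P gives P* = 100.875, x* = 91.875.
With the rebate, buyers effectively pay Pb = Ps − 14, where Ps is the price sellers receive.
Demand in terms of Ps becomes xd = 798 − 7(Ps − 14) = 896 - 7Ps. Setting this equal to supply: 896 - 7Ps = -9 + Ps, so Ps = 113.125.
Buyers pay Pb = 113.125 − 14 = 99.125; x' = -9 + 1·113.125 = 104.125.
ΔCS = ½(91.875 + 104.125)(100.875 − 99.125) = 171.5; ΔPS = ½(91.875 + 104.125)(113.125 − 100.875) = 1200.5.
Government spending = 14 × 104.125 = 1457.75.
DWL = ½ × 14 × (104.125 − 91.875) = 85.75; fraction = 85.75 / 1457.75 = 1/17.

DWL / government spending = 1/17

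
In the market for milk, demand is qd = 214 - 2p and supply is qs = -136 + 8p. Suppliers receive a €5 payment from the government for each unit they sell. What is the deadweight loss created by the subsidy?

Pre-subsidy: 214 - 2p = -136 + 8p gives p* = 35, q* = 144.
With the subsidy, sellers receive ps = pb + 5 for each unit, where pb is the price buyers pay.
Supply in terms of pb becomes qs = -136 + 8(pb + 5) = -96 + 8pb. Setting this equal to demand: 214 - 2pb = -96 + 8pb, so pb = 31.
Sellers receive ps = 31 + 5 = 36; q' = 214 − 2·31 = 152.
The subsidy expands output by 152 − 144 = 8 past the efficient level; on those units the gap between marginal cost and willingness to pay runs from 0 up to 5.
DWL = ½ × 5 × 8 = 20.

Deadweight loss = €20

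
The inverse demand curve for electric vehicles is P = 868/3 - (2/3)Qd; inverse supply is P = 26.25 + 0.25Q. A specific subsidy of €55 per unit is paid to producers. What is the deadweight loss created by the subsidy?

Pre-subsidy: 868/3 - (2/3)Q = 26.25 + 0.25Q gives Q* = 287 and P* = 98.
With the subsidy, sellers receive Ps = Pb + 55 for each unit, where Pb is the price buyers pay.
On the curves, Pb = 868/3 - (2/3)Q and Ps = 26.25 + 0.25Q; the wedge Ps − Pb = 55 gives 26.25 + 0.25Q − (868/3 - (2/3)Q) = 55, so Q' = 347.
Then Pb = 868/3 − (2/3)·347 = 58 and Ps = 26.25 + 0.25·347 = 113.
The subsidy expands output by 347 − 287 = 60 past the efficient level; on those units the gap between marginal cost and willingness to pay runs from 0 up to 55.
DWL = ½ × 55 × 60 = 1650.

Deadweight loss = €1650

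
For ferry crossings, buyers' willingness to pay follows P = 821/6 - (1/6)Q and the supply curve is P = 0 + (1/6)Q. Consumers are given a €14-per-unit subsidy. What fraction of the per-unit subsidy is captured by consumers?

Pre-subsidy: 821/6 - (1/6)Q = 0 + (1/6)Q gives Q* = 410.5 and P* = 821/12.
With the rebate, buyers effectively pay Pb = Ps − 14, where Ps is the price sellers receive.
On the curves, Pb = 821/6 - (1/6)Q and Ps = 0 + (1/6)Q; the wedge Ps − Pb = 14 gives 0 + (1/6)Q − (821/6 - (1/6)Q) = 14, so Q' = 452.5.
Then Pb = 821/6 − (1/6)·452.5 = 737/12 and Ps = 0 + (1/6)·452.5 = 905/12.
Buyers' price falls by P* − Pb = 821/12 − 737/12 = 7; sellers' price rises by Ps − P* = 905/12 − 821/12 = 7.
So consumers capture 7/14 = 0.5 of each unit of subsidy.

Consumer share = 0.5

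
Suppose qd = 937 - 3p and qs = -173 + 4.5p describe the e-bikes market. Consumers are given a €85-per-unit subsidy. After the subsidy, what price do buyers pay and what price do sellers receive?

Buyers pay €97; sellers receive €182

Pre-subsidy: 937 - 3p = -173 + 4.5p gives p* = 148, q* = 493.
With the rebate, buyers effectively pay pb = ps − 85, where ps is the price sellers receive.
Demand in terms of ps becomes qd = 937 − 3(ps − 85) = 1192 - 3ps. Setting this equal to supply: 1192 - 3ps = -173 + 4.5ps, so ps = 182.
Buyers pay pb = 182 − 85 = 97; q' = -173 + 4.5·182 = 646.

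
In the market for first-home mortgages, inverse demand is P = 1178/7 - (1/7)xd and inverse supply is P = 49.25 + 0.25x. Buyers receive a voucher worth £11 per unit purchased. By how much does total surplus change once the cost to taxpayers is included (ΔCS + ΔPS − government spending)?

Net change in total surplus = -£154

Pre-subsidy: 1178/7 - (1/7)x = 49.25 + 0.25x gives x* = 303 and P* = 125.
With the rebate, buyers effectively pay Pb = Ps − 11, where Ps is the price sellers receive.
On the curves, Pb = 1178/7 - (1/7)x and Ps = 49.25 + 0.25x; the wedge Ps − Pb = 11 gives 49.25 + 0.25x − (1178/7 - (1/7)x) = 11, so x' = 331.
Then Pb = 1178/7 − (1/7)·331 = 121 and Ps = 49.25 + 0.25·331 = 132.
ΔCS = ½(303 + 331)(125 − 121) = 1268; ΔPS = ½(303 + 331)(132 − 125) = 2219.
Government spending = 11 × 331 = 3641.
Net change = 1268 + 2219 − 3641 = -154. The loss equals the DWL triangle ½·11·28.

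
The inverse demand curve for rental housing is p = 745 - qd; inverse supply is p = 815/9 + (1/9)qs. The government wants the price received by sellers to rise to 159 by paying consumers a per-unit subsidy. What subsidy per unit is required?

At a seller price of 159, quantity supplied is -815 + 9·159 = 616.
Buyers absorb 616 only when they pay pb = 745 − 1·616 = 129.
s = ps − pb = 159 − 129 = 30.

Required subsidy s = 30 per unit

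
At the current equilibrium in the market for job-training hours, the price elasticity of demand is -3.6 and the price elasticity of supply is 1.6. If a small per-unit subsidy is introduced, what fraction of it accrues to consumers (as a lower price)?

Consumer share = 4/13

For a small subsidy around the equilibrium, the benefit split depends on the relative slopes, which at a point are proportional to the elasticities.
Buyer share = εs/(εs + |εd|) = 1.6/(1.6 + 3.6) = 4/13; seller share = |εd|/(εs + |εd|) = 9/13.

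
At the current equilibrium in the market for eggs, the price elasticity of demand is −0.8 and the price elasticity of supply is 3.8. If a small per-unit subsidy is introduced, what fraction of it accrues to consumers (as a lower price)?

For a small subsidy around the equilibrium, the benefit split depends on the relative slopes, which at a point are proportional to the elasticities.
Buyer share = εs/(εs + |εd|) = 3.8/(3.8 + 0.8) = 19/23; seller share = |εd|/(εs + |εd|) = 4/23.

Consumer share = 19/23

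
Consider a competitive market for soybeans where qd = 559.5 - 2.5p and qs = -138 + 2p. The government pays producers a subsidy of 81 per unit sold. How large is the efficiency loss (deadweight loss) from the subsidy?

Deadweight loss = 3645

Pre-subsidy: 559.5 - 2.5p = -138 + 2p gives p* = 155, q* = 172.
With the subsidy, sellers receive ps = pb + 81 for each unit, where pb is the price buyers pay.
Supply in terms of pb becomes qs = -138 + 2(pb + 81) = 24 + 2pb. Setting this equal to demand: 559.5 - 2.5pb = 24 + 2pb, so pb = 119.
Sellers receive ps = 119 + 81 = 200; q' = 559.5 − 2.5·119 = 262.
The subsidy expands output by 262 − 172 = 90 past the efficient level; on those units the gap between marginal cost and willingness to pay runs from 0 up to 81.
DWL = ½ × 81 × 90 = 3645.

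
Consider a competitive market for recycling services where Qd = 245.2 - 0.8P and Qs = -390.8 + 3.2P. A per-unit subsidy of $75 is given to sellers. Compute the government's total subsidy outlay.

Pre-subsidy: 245.2 - 0.8P = -390.8 + 3.2P gives P* = 159, Q* = 118.
With the subsidy, sellers receive Ps = Pb + 75 for each unit, where Pb is the price buyers pay.
Supply in terms of Pb becomes Qs = -390.8 + 3.2(Pb + 75) = -150.8 + 3.2Pb. Setting this equal to demand: 245.2 - 0.8Pb = -150.8 + 3.2Pb, so Pb = 99.
Sellers receive Ps = 99 + 75 = 174; Q' = 245.2 − 0.8·99 = 166.
Government outlay = subsidy × quantity = 75 × 166 = 12450.

Government cost = $12450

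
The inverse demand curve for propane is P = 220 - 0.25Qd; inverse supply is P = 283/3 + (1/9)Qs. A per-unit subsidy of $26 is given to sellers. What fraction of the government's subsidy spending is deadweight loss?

Pre-subsidy: 220 - 0.25Q = 283/3 + (1/9)Q gives Q* = 348 and P* = 133.
With the subsidy, sellers receive Ps = Pb + 26 for each unit, where Pb is the price buyers pay.
On the curves, Pb = 220 - 0.25Q and Ps = 283/3 + (1/9)Q; the wedge Ps − Pb = 26 gives 283/3 + (1/9)Q − (220 - 0.25Q) = 26, so Q' = 420.
Then Pb = 220 − 0.25·420 = 115 and Ps = 283/3 + (1/9)·420 = 141.
ΔCS = ½(348 + 420)(133 − 115) = 6912; ΔPS = ½(348 + 420)(141 − 133) = 3072.
Government spending = 26 × 420 = 10920.
DWL = ½ × 26 × (420 − 348) = 936; fraction = 936 / 10920 = 3/35.

DWL / government spending = 3/35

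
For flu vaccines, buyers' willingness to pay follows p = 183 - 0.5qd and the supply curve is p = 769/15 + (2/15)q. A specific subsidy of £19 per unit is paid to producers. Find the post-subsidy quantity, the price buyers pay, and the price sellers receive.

Pre-subsidy: 183 - 0.5q = 769/15 + (2/15)q gives q* = 208 and p* = 79.
With the subsidy, sellers receive ps = pb + 19 for each unit, where pb is the price buyers pay.
On the curves, pb = 183 - 0.5q and ps = 769/15 + (2/15)q; the wedge ps − pb = 19 gives 769/15 + (2/15)q − (183 - 0.5q) = 19, so q' = 238.
Then pb = 183 − 0.5·238 = 64 and ps = 769/15 + (2/15)·238 = 83.

q' = 238; buyers pay £64; sellers receive £83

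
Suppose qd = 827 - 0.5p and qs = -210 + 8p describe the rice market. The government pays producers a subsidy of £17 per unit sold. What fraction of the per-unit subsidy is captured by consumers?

Consumer share = 16/17

Pre-subsidy: 827 - 0.5p = -210 + 8p gives p* = 122, q* = 766.
With the subsidy, sellers receive ps = pb + 17 for each unit, where pb is the price buyers pay.
Supply in terms of pb becomes qs = -210 + 8(pb + 17) = -74 + 8pb. Setting this equal to demand: 827 - 0.5pb = -74 + 8pb, so pb = 106.
Sellers receive ps = 106 + 17 = 123; q' = 827 − 0.5·106 = 774.
Buyers' price falls by p* − pb = 122 − 106 = 16; sellers' price rises by ps − p* = 123 − 122 = 1.
So consumers capture 16/17 = 16/17 of each unit of subsidy.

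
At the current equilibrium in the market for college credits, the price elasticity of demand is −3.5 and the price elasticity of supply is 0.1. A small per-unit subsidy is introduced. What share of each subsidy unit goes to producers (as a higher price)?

For a small subsidy around the equilibrium, the benefit split depends on the relative slopes, which at a point are proportional to the elasticities.
Buyer share = εs/(εs + |εd|) = 0.1/(0.1 + 3.5) = 1/36; seller share = |εd|/(εs + |εd|) = 35/36.
So producers capture 35/36 of the subsidy.

Producer share = 35/36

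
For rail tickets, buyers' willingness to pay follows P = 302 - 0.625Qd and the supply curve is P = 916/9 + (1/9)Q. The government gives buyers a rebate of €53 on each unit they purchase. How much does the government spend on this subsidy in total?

Government cost = €18232

Pre-subsidy: 302 - 0.625Q = 916/9 + (1/9)Q gives Q* = 272 and P* = 132.
With the rebate, buyers effectively pay Pb = Ps − 53, where Ps is the price sellers receive.
On the curves, Pb = 302 - 0.625Q and Ps = 916/9 + (1/9)Q; the wedge Ps − Pb = 53 gives 916/9 + (1/9)Q − (302 - 0.625Q) = 53, so Q' = 344.
Then Pb = 302 − 0.625·344 = 87 and Ps = 916/9 + (1/9)·344 = 140.
Government outlay = subsidy × quantity = 53 × 344 = 18232.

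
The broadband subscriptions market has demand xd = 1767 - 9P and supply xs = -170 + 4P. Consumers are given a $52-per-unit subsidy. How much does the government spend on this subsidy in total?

Government cost = $29640

Pre-subsidy: 1767 - 9P = -170 + 4P gives P* = 149, x* = 426.
With the rebate, buyers effectively pay Pb = Ps − 52, where Ps is the price sellers receive.
Demand in terms of Ps becomes xd = 1767 − 9(Ps − 52) = 2235 - 9Ps. Setting this equal to supply: 2235 - 9Ps = -170 + 4Ps, so Ps = 185.
Buyers pay Pb = 185 − 52 = 133; x' = -170 + 4·185 = 570.
Government outlay = subsidy × quantity = 52 × 570 = 29640.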